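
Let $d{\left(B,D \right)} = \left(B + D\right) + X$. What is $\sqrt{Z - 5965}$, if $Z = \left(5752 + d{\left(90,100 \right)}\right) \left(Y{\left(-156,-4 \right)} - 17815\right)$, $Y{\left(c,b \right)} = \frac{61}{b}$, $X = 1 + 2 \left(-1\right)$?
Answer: $\frac{i \sqrt{423741921}}{2} \approx 10293.0 i$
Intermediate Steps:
$X = -1$ ($X = 1 - 2 = -1$)
$d{\left(B,D \right)} = -1 + B + D$ ($d{\left(B,D \right)} = \left(B + D\right) - 1 = -1 + B + D$)
$Z = - \frac{423718061}{4}$ ($Z = \left(5752 + \left(-1 + 90 + 100\right)\right) \left(\frac{61}{-4} - 17815\right) = \left(5752 + 189\right) \left(61 \left(- \frac{1}{4}\right) - 17815\right) = 5941 \left(- \frac{61}{4} - 17815\right) = 5941 \left(- \frac{71321}{4}\right) = - \frac{423718061}{4} \approx -1.0593 \cdot 10^{8}$)
$\sqrt{Z - 5965} = \sqrt{- \frac{423718061}{4} - 5965} = \sqrt{- \frac{423741921}{4}} = \frac{i \sqrt{423741921}}{2}$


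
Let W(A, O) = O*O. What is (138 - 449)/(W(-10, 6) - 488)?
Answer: 311/452 ≈ 0.68805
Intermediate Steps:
W(A, O) = O²
(138 - 449)/(W(-10, 6) - 488) = (138 - 449)/(6² - 488) = -311/(36 - 488) = -311/(-452) = -311*(-1/452) = 311/452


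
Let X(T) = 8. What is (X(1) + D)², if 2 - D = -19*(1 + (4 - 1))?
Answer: 7396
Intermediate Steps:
D = 78 (D = 2 - (-19)*(1 + (4 - 1)) = 2 - (-19)*(1 + 3) = 2 - (-19)*4 = 2 - 1*(-76) = 2 + 76 = 78)
(X(1) + D)² = (8 + 78)² = 86² = 7396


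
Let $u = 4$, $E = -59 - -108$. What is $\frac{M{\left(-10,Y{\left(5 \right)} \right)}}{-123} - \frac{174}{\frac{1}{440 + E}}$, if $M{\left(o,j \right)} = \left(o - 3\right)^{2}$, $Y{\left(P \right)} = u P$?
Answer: $- \frac{10465747}{123} \approx -85087.0$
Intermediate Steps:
$E = 49$ ($E = -59 + 108 = 49$)
$Y{\left(P \right)} = 4 P$
$M{\left(o,j \right)} = \left(-3 + o\right)^{2}$
$\frac{M{\left(-10,Y{\left(5 \right)} \right)}}{-123} - \frac{174}{\frac{1}{440 + E}} = \frac{\left(-3 - 10\right)^{2}}{-123} - \frac{174}{\frac{1}{440 + 49}} = \left(-13\right)^{2} \left(- \frac{1}{123}\right) - \frac{174}{\frac{1}{489}} = 169 \left(- \frac{1}{123}\right) - 174 \frac{1}{\frac{1}{489}} = - \frac{169}{123} - 85086 = - \frac{10465747}{123}$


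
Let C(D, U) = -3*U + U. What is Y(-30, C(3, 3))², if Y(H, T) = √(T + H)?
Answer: -36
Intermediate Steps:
C(D, U) = -2*U
Y(H, T) = √(H + T)
Y(-30, C(3, 3))² = (√(-30 - 2*3))² = (√(-30 - 6))² = (√(-36))² = (6*I)² = -36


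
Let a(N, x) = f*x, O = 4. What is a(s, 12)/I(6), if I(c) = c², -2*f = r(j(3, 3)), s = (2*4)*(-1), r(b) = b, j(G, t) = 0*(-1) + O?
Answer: -⅔ ≈ -0.66667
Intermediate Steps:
j(G, t) = 4 (j(G, t) = 0*(-1) + 4 = 0 + 4 = 4)
s = -8 (s = 8*(-1) = -8)
f = -2 (f = -½*4 = -2)
a(N, x) = -2*x
a(s, 12)/I(6) = (-2*12)/(6²) = -24/36 = -24*1/36 = -⅔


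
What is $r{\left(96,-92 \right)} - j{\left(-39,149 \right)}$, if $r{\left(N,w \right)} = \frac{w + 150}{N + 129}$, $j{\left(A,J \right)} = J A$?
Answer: $\frac{1307533}{225} \approx 5811.3$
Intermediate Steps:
$j{\left(A,J \right)} = A J$
$r{\left(N,w \right)} = \frac{150 + w}{129 + N}$
$r{\left(96,-92 \right)} - j{\left(-39,149 \right)} = \frac{150 - 92}{129 + 96} - \left(-39\right) 149 = \frac{1}{225} \cdot 58 - -5811 = \frac{1}{225} \cdot 58 + 5811 = \frac{58}{225} + 5811 = \frac{1307533}{225}$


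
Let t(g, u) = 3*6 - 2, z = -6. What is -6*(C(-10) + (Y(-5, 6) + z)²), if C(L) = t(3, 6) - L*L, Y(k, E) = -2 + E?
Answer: 480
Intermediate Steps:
t(g, u) = 16 (t(g, u) = 18 - 2 = 16)
C(L) = 16 - L² (C(L) = 16 - L*L = 16 - L²)
-6*(C(-10) + (Y(-5, 6) + z)²) = -6*((16 - 1*(-10)²) + ((-2 + 6) - 6)²) = -6*((16 - 1*100) + (4 - 6)²) = -6*((16 - 100) + (-2)²) = -6*(-84 + 4) = -6*(-80) = 480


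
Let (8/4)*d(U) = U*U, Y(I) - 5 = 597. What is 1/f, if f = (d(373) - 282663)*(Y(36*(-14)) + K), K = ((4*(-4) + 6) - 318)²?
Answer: -1/23054274321 ≈ -4.3376e-11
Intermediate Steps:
K = 107584 (K = ((-16 + 6) - 318)² = (-10 - 318)² = (-328)² = 107584)
Y(I) = 602 (Y(I) = 5 + 597 = 602)
d(U) = U²/2 (d(U) = (U*U)/2 = U²/2)
f = -23054274321 (f = ((½)*373² - 282663)*(602 + 107584) = ((½)*139129 - 282663)*108186 = (139129/2 - 282663)*108186 = -426197/2*108186 = -23054274321)
1/f = 1/(-23054274321) = -1/23054274321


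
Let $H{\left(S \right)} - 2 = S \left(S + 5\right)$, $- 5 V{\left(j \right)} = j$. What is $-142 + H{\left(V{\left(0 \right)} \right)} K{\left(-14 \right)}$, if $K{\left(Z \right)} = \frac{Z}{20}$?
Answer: $- \frac{717}{5} \approx -143.4$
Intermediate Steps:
$V{\left(j \right)} = - \frac{j}{5}$
$K{\left(Z \right)} = \frac{Z}{20}$ ($K{\left(Z \right)} = Z \frac{1}{20} = \frac{Z}{20}$)
$H{\left(S \right)} = 2 + S \left(5 + S\right)$ ($H{\left(S \right)} = 2 + S \left(S + 5\right) = 2 + S \left(5 + S\right)$)
$-142 + H{\left(V{\left(0 \right)} \right)} K{\left(-14 \right)} = -142 + \left(2 + \left(\left(- \frac{1}{5}\right) 0\right)^{2} + 5 \left(\left(- \frac{1}{5}\right) 0\right)\right) \frac{1}{20} \left(-14\right) = -142 + \left(2 + 0^{2} + 5 \cdot 0\right) \left(- \frac{7}{10}\right) = -142 + \left(2 + 0 + 0\right) \left(- \frac{7}{10}\right) = -142 + 2 \left(- \frac{7}{10}\right) = -142 - \frac{7}{5} = - \frac{717}{5}$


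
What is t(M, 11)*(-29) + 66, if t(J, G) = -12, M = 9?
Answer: 414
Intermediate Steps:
t(M, 11)*(-29) + 66 = -12*(-29) + 66 = 348 + 66 = 414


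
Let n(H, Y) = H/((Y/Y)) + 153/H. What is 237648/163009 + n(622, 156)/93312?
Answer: 13856195643805/9461052792576 ≈ 1.4646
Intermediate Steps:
n(H, Y) = H + 153/H (n(H, Y) = H/1 + 153/H = H*1 + 153/H = H + 153/H)
237648/163009 + n(622, 156)/93312 = 237648/163009 + (622 + 153/622)/93312 = 237648*(1/163009) + (622 + 153*(1/622))*(1/93312) = 237648/163009 + (622 + 153/622)*(1/93312) = 237648/163009 + (387037/622)*(1/93312) = 237648/163009 + 387037/58040064 = 13856195643805/9461052792576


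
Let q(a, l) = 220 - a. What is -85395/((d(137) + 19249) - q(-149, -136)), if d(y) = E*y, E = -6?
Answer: -85395/18058 ≈ -4.7289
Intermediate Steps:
d(y) = -6*y
-85395/((d(137) + 19249) - q(-149, -136)) = -85395/((-6*137 + 19249) - (220 - 1*(-149))) = -85395/((-822 + 19249) - (220 + 149)) = -85395/(18427 - 1*369) = -85395/(18427 - 369) = -85395/18058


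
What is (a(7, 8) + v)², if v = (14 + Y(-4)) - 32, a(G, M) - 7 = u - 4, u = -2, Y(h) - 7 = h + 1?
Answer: 169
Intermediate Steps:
Y(h) = 8 + h (Y(h) = 7 + (h + 1) = 7 + (1 + h) = 8 + h)
a(G, M) = 1 (a(G, M) = 7 + (-2 - 4) = 7 - 6 = 1)
v = -14 (v = (14 + (8 - 4)) - 32 = (14 + 4) - 32 = 18 - 32 = -14)
(a(7, 8) + v)² = (1 - 14)² = (-13)² = 169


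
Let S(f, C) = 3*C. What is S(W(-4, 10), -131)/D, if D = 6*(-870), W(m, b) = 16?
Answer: 131/1740 ≈ 0.075287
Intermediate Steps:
D = -5220
S(W(-4, 10), -131)/D = (3*(-131))/(-5220) = -393*(-1/5220) = 131/1740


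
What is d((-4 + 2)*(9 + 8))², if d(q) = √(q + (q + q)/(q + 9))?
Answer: -782/25 ≈ -31.280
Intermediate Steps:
d(q) = √(q + 2*q/(9 + q)) (d(q) = √(q + (2*q)/(9 + q)) = √(q + 2*q/(9 + q)))
d((-4 + 2)*(9 + 8))² = (√(((-4 + 2)*(9 + 8))*(11 + (-4 + 2)*(9 + 8))/(9 + (-4 + 2)*(9 + 8))))² = (√((-2*17)*(11 - 2*17)/(9 - 2*17)))² = (√(-34*(11 - 34)/(9 - 34)))² = (√(-34*(-23)/(-25)))² = (√(-34*(-1/25)*(-23)))² = (√(-782/25))² = (I*√782/5)² = -782/25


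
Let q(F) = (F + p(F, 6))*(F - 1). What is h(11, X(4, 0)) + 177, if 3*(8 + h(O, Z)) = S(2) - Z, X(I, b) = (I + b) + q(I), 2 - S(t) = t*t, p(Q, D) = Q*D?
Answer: 139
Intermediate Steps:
p(Q, D) = D*Q
S(t) = 2 - t² (S(t) = 2 - t*t = 2 - t²)
q(F) = 7*F*(-1 + F) (q(F) = (F + 6*F)*(F - 1) = (7*F)*(-1 + F) = 7*F*(-1 + F))
X(I, b) = I + b + 7*I*(-1 + I) (X(I, b) = (I + b) + 7*I*(-1 + I) = I + b + 7*I*(-1 + I))
h(O, Z) = -26/3 - Z/3 (h(O, Z) = -8 + ((2 - 1*2²) - Z)/3 = -8 + ((2 - 1*4) - Z)/3 = -8 + ((2 - 4) - Z)/3 = -8 + (-2 - Z)/3 = -8 + (-⅔ - Z/3) = -26/3 - Z/3)
h(11, X(4, 0)) + 177 = (-26/3 - (0 - 6*4 + 7*4²)/3) + 177 = (-26/3 - (0 - 24 + 7*16)/3) + 177 = (-26/3 - (0 - 24 + 112)/3) + 177 = (-26/3 - ⅓*88) + 177 = (-26/3 - 88/3) + 177 = -38 + 177 = 139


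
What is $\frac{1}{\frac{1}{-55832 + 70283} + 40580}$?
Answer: $\frac{14451}{586421581} \approx 2.4643 \cdot 10^{-5}$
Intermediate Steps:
$\frac{1}{\frac{1}{-55832 + 70283} + 40580} = \frac{1}{\frac{1}{14451} + 40580} = \frac{1}{\frac{586421581}{14451}} = \frac{14451}{586421581}$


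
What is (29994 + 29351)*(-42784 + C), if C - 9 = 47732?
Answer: 294173165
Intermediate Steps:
C = 47741 (C = 9 + 47732 = 47741)
(29994 + 29351)*(-42784 + C) = (29994 + 29351)*(-42784 + 47741) = 59345*4957 = 294173165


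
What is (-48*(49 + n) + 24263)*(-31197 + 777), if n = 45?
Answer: -600825420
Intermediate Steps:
(-48*(49 + n) + 24263)*(-31197 + 777) = (-48*(49 + 45) + 24263)*(-31197 + 777) = (-48*94 + 24263)*(-30420) = (-4512 + 24263)*(-30420) = 19751*(-30420) = -600825420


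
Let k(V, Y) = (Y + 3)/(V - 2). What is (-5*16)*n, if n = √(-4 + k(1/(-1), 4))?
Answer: -80*I*√57/3 ≈ -201.33*I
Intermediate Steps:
k(V, Y) = (3 + Y)/(-2 + V)
n = I*√57/3 (n = √(-4 + (3 + 4)/(-2 + 1/(-1))) = √(-4 + 7/(-2 - 1)) = √(-4 + 7/(-3)) = √(-4 - ⅓*7) = √(-4 - 7/3) = √(-19/3) = I*√57/3 ≈ 2.5166*I)
(-5*16)*n = (-5*16)*(I*√57/3) = -80*I*√57/3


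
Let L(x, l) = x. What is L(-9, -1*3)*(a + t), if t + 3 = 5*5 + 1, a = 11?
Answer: -306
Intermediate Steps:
t = 23 (t = -3 + (5*5 + 1) = -3 + (25 + 1) = -3 + 26 = 23)
L(-9, -1*3)*(a + t) = -9*(11 + 23) = -9*34 = -306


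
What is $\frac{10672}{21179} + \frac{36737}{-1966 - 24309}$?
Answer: $- \frac{497646123}{556478225} \approx -0.89428$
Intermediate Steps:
$\frac{10672}{21179} + \frac{36737}{-1966 - 24309} = 10672 \cdot \frac{1}{21179} + \frac{36737}{-26275} = \frac{10672}{21179} + 36737 \left(- \frac{1}{26275}\right) = \frac{10672}{21179} - \frac{36737}{26275} = - \frac{497646123}{556478225}$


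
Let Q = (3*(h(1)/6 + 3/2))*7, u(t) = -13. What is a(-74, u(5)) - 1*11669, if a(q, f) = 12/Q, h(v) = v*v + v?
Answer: -898489/77 ≈ -11669.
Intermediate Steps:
h(v) = v + v**2 (h(v) = v**2 + v = v + v**2)
Q = 77/2 (Q = (3*((1*(1 + 1))/6 + 3/2))*7 = (3*((1*2)*(1/6) + 3*(1/2)))*7 = (3*(2*(1/6) + 3/2))*7 = (3*(1/3 + 3/2))*7 = (3*(11/6))*7 = (11/2)*7 = 77/2 ≈ 38.500)
a(q, f) = 24/77 (a(q, f) = 12/(77/2) = 12*(2/77) = 24/77)
a(-74, u(5)) - 1*11669 = 24/77 - 1*11669 = 24/77 - 11669 = -898489/77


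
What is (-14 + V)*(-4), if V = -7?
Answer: 84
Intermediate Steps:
(-14 + V)*(-4) = (-14 - 7)*(-4) = -21*(-4) = 84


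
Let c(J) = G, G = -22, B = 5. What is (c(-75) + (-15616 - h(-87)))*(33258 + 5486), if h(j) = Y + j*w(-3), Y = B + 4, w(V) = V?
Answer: -616339552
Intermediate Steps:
c(J) = -22
Y = 9 (Y = 5 + 4 = 9)
h(j) = 9 - 3*j (h(j) = 9 + j*(-3) = 9 - 3*j)
(c(-75) + (-15616 - h(-87)))*(33258 + 5486) = (-22 + (-15616 - (9 - 3*(-87))))*(33258 + 5486) = (-22 + (-15616 - (9 + 261)))*38744 = (-22 + (-15616 - 1*270))*38744 = (-22 + (-15616 - 270))*38744 = (-22 - 15886)*38744 = -15908*38744 = -616339552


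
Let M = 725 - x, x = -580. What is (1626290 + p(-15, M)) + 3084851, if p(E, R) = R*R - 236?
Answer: 6413930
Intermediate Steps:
M = 1305 (M = 725 - 1*(-580) = 725 + 580 = 1305)
p(E, R) = -236 + R² (p(E, R) = R² - 236 = -236 + R²)
(1626290 + p(-15, M)) + 3084851 = (1626290 + (-236 + 1305²)) + 3084851 = (1626290 + (-236 + 1703025)) + 3084851 = (1626290 + 1702789) + 3084851 = 3329079 + 3084851 = 6413930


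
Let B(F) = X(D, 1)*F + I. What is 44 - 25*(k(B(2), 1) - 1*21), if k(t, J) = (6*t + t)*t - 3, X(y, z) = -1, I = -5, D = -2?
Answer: -7931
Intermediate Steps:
B(F) = -5 - F (B(F) = -F - 5 = -5 - F)
k(t, J) = -3 + 7*t**2 (k(t, J) = (7*t)*t - 3 = 7*t**2 - 3 = -3 + 7*t**2)
44 - 25*(k(B(2), 1) - 1*21) = 44 - 25*((-3 + 7*(-5 - 1*2)**2) - 1*21) = 44 - 25*((-3 + 7*(-5 - 2)**2) - 21) = 44 - 25*((-3 + 7*(-7)**2) - 21) = 44 - 25*((-3 + 7*49) - 21) = 44 - 25*((-3 + 343) - 21) = 44 - 25*(340 - 21) = 44 - 25*319 = 44 - 7975 = -7931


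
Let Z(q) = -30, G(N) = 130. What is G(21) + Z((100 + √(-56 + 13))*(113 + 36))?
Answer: 100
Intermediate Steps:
G(21) + Z((100 + √(-56 + 13))*(113 + 36)) = 130 - 30 = 100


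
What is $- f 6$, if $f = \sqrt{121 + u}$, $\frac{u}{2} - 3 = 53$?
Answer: $- 6 \sqrt{233} \approx -91.586$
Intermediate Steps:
$u = 112$ ($u = 6 + 2 \cdot 53 = 6 + 106 = 112$)
$f = \sqrt{233}$ ($f = \sqrt{121 + 112} = \sqrt{233} \approx 15.264$)
$- f 6 = - \sqrt{233} \cdot 6 = - 6 \sqrt{233}$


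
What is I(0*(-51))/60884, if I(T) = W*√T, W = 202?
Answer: 0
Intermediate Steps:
I(T) = 202*√T
I(0*(-51))/60884 = (202*√(0*(-51)))/60884 = (202*√0)*(1/60884) = (202*0)*(1/60884) = 0*(1/60884) = 0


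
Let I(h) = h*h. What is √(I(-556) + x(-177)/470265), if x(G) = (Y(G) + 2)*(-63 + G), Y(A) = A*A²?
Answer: 4*√19164173505602/31351 ≈ 558.54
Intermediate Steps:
I(h) = h²
Y(A) = A³
x(G) = (-63 + G)*(2 + G³) (x(G) = (G³ + 2)*(-63 + G) = (2 + G³)*(-63 + G) = (-63 + G)*(2 + G³))
√(I(-556) + x(-177)/470265) = √((-556)² + (-126 + (-177)⁴ - 63*(-177)³ + 2*(-177))/470265) = √(309136 + (-126 + 981506241 - 63*(-5545233) - 354)*(1/470265)) = √(309136 + (-126 + 981506241 + 349349679 - 354)*(1/470265)) = √(309136 + 1330855440*(1/470265)) = √(309136 + 88723696/31351) = √(9780446432/31351) = 4*√19164173505602/31351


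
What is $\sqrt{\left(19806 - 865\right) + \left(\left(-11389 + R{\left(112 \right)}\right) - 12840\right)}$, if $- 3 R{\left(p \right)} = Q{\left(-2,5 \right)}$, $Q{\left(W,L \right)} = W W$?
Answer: $\frac{2 i \sqrt{11901}}{3} \approx 72.728 i$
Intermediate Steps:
$Q{\left(W,L \right)} = W^{2}$
$R{\left(p \right)} = - \frac{4}{3}$ ($R{\left(p \right)} = - \frac{\left(-2\right)^{2}}{3} = \left(- \frac{1}{3}\right) 4 = - \frac{4}{3}$)
$\sqrt{\left(19806 - 865\right) + \left(\left(-11389 + R{\left(112 \right)}\right) - 12840\right)} = \sqrt{\left(19806 - 865\right) - \frac{72691}{3}} = \sqrt{18941 - \frac{72691}{3}} = \sqrt{- \frac{15868}{3}} = \frac{2 i \sqrt{11901}}{3}$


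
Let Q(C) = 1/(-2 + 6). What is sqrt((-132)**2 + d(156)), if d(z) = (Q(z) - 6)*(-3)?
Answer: sqrt(69765)/2 ≈ 132.07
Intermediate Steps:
Q(C) = 1/4
d(z) = 69/4 (d(z) = (1/4 - 6)*(-3) = -23/4*(-3) = 69/4)
sqrt((-132)**2 + d(156)) = sqrt((-132)**2 + 69/4) = sqrt(17424 + 69/4) = sqrt(69765/4) = sqrt(69765)/2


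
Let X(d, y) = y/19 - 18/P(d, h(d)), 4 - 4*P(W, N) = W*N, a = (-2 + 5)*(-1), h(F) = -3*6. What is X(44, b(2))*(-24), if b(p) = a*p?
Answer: 36864/3781 ≈ 9.7498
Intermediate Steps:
h(F) = -18
a = -3 (a = 3*(-1) = -3)
P(W, N) = 1 - N*W/4 (P(W, N) = 1 - W*N/4 = 1 - N*W/4)
b(p) = -3*p
X(d, y) = -18/(1 + 9*d/2) + y/19 (X(d, y) = y/19 - 18/(1 - 1/4*(-18)*d) = y*(1/19) - 18/(1 + 9*d/2) = y/19 - 18/(1 + 9*d/2) = -18/(1 + 9*d/2) + y/19)
X(44, b(2))*(-24) = ((-684 + (-3*2)*(2 + 9*44))/(19*(2 + 9*44)))*(-24) = ((-684 - 6*(2 + 396))/(19*(2 + 396)))*(-24) = ((1/19)*(-684 - 6*398)/398)*(-24) = ((1/19)*(1/398)*(-684 - 2388))*(-24) = ((1/19)*(1/398)*(-3072))*(-24) = -1536/3781*(-24) = 36864/3781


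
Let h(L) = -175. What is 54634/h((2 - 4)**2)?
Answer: -54634/175 ≈ -312.19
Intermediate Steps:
54634/h((2 - 4)**2) = 54634/(-175) = 54634*(-1/175) = -54634/175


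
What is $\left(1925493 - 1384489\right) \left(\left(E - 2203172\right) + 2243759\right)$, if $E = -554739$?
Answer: $-278158288608$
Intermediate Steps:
$\left(1925493 - 1384489\right) \left(\left(E - 2203172\right) + 2243759\right) = \left(1925493 - 1384489\right) \left(\left(-554739 - 2203172\right) + 2243759\right) = 541004 \left(\left(-554739 - 2203172\right) + 2243759\right) = 541004 \left(-2757911 + 2243759\right) = 541004 \left(-514152\right) = -278158288608$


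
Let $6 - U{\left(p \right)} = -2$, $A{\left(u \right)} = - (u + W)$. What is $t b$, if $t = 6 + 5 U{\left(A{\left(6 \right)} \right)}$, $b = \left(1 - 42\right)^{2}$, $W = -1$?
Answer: $77326$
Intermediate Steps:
$A{\left(u \right)} = 1 - u$ ($A{\left(u \right)} = - (u - 1) = - (-1 + u) = 1 - u$)
$U{\left(p \right)} = 8$ ($U{\left(p \right)} = 6 - -2 = 6 + 2 = 8$)
$b = 1681$ ($b = \left(-41\right)^{2} = 1681$)
$t = 46$ ($t = 6 + 5 \cdot 8 = 6 + 40 = 46$)
$t b = 46 \cdot 1681 = 77326$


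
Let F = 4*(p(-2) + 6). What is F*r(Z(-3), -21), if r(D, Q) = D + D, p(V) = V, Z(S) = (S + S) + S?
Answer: -288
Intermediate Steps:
Z(S) = 3*S (Z(S) = 2*S + S = 3*S)
r(D, Q) = 2*D
F = 16 (F = 4*(-2 + 6) = 4*4 = 16)
F*r(Z(-3), -21) = 16*(2*(3*(-3))) = 16*(2*(-9)) = 16*(-18) = -288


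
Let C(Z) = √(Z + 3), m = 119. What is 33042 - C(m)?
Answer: 33042 - √122 ≈ 33031.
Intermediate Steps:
C(Z) = √(3 + Z)
33042 - C(m) = 33042 - √(3 + 119) = 33042 - √122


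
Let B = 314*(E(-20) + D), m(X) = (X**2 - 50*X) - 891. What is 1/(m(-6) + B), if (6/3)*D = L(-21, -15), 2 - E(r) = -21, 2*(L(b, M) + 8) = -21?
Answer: 2/7525 ≈ 0.00026578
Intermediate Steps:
L(b, M) = -37/2 (L(b, M) = -8 + (1/2)*(-21) = -8 - 21/2 = -37/2)
E(r) = 23 (E(r) = 2 - 1*(-21) = 2 + 21 = 23)
m(X) = -891 + X**2 - 50*X
D = -37/4 (D = (1/2)*(-37/2) = -37/4 ≈ -9.2500)
B = 8635/2 (B = 314*(23 - 37/4) = 314*(55/4) = 8635/2 ≈ 4317.5)
1/(m(-6) + B) = 1/((-891 + (-6)**2 - 50*(-6)) + 8635/2) = 1/((-891 + 36 + 300) + 8635/2) = 1/(-555 + 8635/2) = 1/(7525/2) = 2/7525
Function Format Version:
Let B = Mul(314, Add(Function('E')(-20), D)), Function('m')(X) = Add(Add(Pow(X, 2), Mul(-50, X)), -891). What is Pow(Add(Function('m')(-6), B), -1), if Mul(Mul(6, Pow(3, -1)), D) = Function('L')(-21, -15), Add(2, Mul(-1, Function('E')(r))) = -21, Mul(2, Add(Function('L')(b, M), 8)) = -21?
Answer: Rational(2, 7525) ≈ 0.00026578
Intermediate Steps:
Function('L')(b, M) = Rational(-37, 2) (Function('L')(b, M) = Add(-8, Mul(Rational(1, 2), -21)) = Add(-8, Rational(-21, 2)) = Rational(-37, 2))
Function('E')(r) = 23 (Function('E')(r) = Add(2, Mul(-1, -21)) = Add(2, 21) = 23)
Function('m')(X) = Add(-891, Pow(X, 2), Mul(-50, X))
D = Rational(-37, 4) (D = Mul(Rational(1, 2), Rational(-37, 2)) = Rational(-37, 4) ≈ -9.2500)
B = Rational(8635, 2) (B = Mul(314, Add(23, Rational(-37, 4))) = Mul(314, Rational(55, 4)) = Rational(8635, 2) ≈ 4317.5)
Pow(Add(Function('m')(-6), B), -1) = Pow(Add(Add(-891, Pow(-6, 2), Mul(-50, -6)), Rational(8635, 2)), -1) = Pow(Add(Add(-891, 36, 300), Rational(8635, 2)), -1) = Pow(Add(-555, Rational(8635, 2)), -1) = Pow(Rational(7525, 2), -1) = Rational(2, 7525)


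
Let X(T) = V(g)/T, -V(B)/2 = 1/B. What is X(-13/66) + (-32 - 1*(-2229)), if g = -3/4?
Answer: 28385/13 ≈ 2183.5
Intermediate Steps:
g = -3/4 (g = -3*1/4 = -3/4 ≈ -0.75000)
V(B) = -2/B
X(T) = 8/(3*T) (X(T) = (-2/(-3/4))/T = (-2*(-4/3))/T = 8/(3*T))
X(-13/66) + (-32 - 1*(-2229)) = 8/(3*((-13/66))) + (-32 - 1*(-2229)) = 8/(3*((-13*1/66))) + (-32 + 2229) = 8/(3*(-13/66)) + 2197 = (8/3)*(-66/13) + 2197 = -176/13 + 2197 = 28385/13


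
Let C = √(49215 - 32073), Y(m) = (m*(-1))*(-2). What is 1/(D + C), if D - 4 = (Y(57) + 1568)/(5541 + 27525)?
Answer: -1107264609/4681110422909 + 273340089*√17142/4681110422909 ≈ 0.0074086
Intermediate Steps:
Y(m) = 2*m (Y(m) = -m*(-2) = 2*m)
C = √17142 ≈ 130.93
D = 66973/16533 (D = 4 + (2*57 + 1568)/(5541 + 27525) = 4 + (114 + 1568)/33066 = 4 + 1682*(1/33066) = 4 + 841/16533 = 66973/16533 ≈ 4.0509)
1/(D + C) = 1/(66973/16533 + √17142)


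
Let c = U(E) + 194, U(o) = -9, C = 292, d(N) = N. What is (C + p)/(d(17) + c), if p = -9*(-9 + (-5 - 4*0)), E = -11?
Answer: 209/101 ≈ 2.0693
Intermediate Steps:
p = 126 (p = -9*(-9 + (-5 + 0)) = -9*(-9 - 5) = -9*(-14) = 126)
c = 185 (c = -9 + 194 = 185)
(C + p)/(d(17) + c) = (292 + 126)/(17 + 185) = 418/202 = 418*(1/202) = 209/101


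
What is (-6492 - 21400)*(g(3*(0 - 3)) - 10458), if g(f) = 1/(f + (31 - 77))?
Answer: 16043227372/55 ≈ 2.9170e+8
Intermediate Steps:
g(f) = 1/(-46 + f) (g(f) = 1/(f - 46) = 1/(-46 + f))
(-6492 - 21400)*(g(3*(0 - 3)) - 10458) = (-6492 - 21400)*(1/(-46 + 3*(0 - 3)) - 10458) = -27892*(1/(-46 + 3*(-3)) - 10458) = -27892*(1/(-46 - 9) - 10458) = -27892*(1/(-55) - 10458) = -27892*(-1/55 - 10458) = -27892*(-575191/55) = 16043227372/55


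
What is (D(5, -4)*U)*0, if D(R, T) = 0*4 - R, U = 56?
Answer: 0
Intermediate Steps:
D(R, T) = -R (D(R, T) = 0 - R = -R)
(D(5, -4)*U)*0 = (-1*5*56)*0 = -5*56*0 = -280*0 = 0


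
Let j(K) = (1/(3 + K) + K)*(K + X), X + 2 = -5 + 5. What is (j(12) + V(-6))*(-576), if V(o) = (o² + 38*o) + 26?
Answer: 26112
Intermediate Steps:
X = -2 (X = -2 + (-5 + 5) = -2 + 0 = -2)
j(K) = (-2 + K)*(K + 1/(3 + K)) (j(K) = (1/(3 + K) + K)*(K - 2) = (K + 1/(3 + K))*(-2 + K) = (-2 + K)*(K + 1/(3 + K)))
V(o) = 26 + o² + 38*o
(j(12) + V(-6))*(-576) = ((-2 + 12² + 12³ - 5*12)/(3 + 12) + (26 + (-6)² + 38*(-6)))*(-576) = ((-2 + 144 + 1728 - 60)/15 + (26 + 36 - 228))*(-576) = ((1/15)*1810 - 166)*(-576) = (362/3 - 166)*(-576) = -136/3*(-576) = 26112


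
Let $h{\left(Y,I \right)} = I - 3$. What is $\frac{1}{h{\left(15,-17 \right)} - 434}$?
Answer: $- \frac{1}{454} \approx -0.0022026$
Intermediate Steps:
$h{\left(Y,I \right)} = -3 + I$ ($h{\left(Y,I \right)} = I - 3 = -3 + I$)
$\frac{1}{h{\left(15,-17 \right)} - 434} = \frac{1}{\left(-3 - 17\right) - 434} = \frac{1}{-20 - 434} = \frac{1}{-454} = - \frac{1}{454}$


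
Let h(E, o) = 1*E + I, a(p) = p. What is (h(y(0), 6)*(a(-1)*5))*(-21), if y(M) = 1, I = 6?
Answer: 735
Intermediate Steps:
h(E, o) = 6 + E (h(E, o) = 1*E + 6 = E + 6 = 6 + E)
(h(y(0), 6)*(a(-1)*5))*(-21) = ((6 + 1)*(-1*5))*(-21) = (7*(-5))*(-21) = -35*(-21) = 735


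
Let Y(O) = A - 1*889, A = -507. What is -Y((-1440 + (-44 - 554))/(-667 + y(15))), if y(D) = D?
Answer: 1396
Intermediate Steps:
Y(O) = -1396 (Y(O) = -507 - 1*889 = -507 - 889 = -1396)
-Y((-1440 + (-44 - 554))/(-667 + y(15))) = -1*(-1396) = 1396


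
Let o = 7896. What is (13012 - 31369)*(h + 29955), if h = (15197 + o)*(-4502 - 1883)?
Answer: 2706167829450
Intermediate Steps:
h = -147448805 (h = (15197 + 7896)*(-4502 - 1883) = 23093*(-6385) = -147448805)
(13012 - 31369)*(h + 29955) = (13012 - 31369)*(-147448805 + 29955) = -18357*(-147418850) = 2706167829450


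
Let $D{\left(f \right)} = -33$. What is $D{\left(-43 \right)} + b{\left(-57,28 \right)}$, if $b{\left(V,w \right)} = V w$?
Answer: $-1629$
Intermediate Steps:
$D{\left(-43 \right)} + b{\left(-57,28 \right)} = -33 - 1596 = -1629$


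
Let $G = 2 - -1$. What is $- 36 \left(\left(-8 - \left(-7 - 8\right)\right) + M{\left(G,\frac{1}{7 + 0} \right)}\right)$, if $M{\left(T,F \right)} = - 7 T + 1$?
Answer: $468$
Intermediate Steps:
$G = 3$ ($G = 2 + 1 = 3$)
$M{\left(T,F \right)} = 1 - 7 T$
$- 36 \left(\left(-8 - \left(-7 - 8\right)\right) + M{\left(G,\frac{1}{7 + 0} \right)}\right) = - 36 \left(\left(-8 - \left(-7 - 8\right)\right) + \left(1 - 21\right)\right) = - 36 \left(\left(-8 - -15\right) + \left(1 - 21\right)\right) = - 36 \left(\left(-8 + 15\right) - 20\right) = - 36 \left(7 - 20\right) = \left(-36\right) \left(-13\right) = 468$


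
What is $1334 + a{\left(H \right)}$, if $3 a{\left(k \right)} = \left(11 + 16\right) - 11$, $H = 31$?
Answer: $\frac{4018}{3} \approx 1339.3$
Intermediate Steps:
$a{\left(k \right)} = \frac{16}{3}$ ($a{\left(k \right)} = \frac{\left(11 + 16\right) - 11}{3} = \frac{27 - 11}{3} = \frac{1}{3} \cdot 16 = \frac{16}{3}$)
$1334 + a{\left(H \right)} = 1334 + \frac{16}{3} = \frac{4018}{3}$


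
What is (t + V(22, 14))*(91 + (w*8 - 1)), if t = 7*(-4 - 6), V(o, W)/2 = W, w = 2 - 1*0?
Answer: -4452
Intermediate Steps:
w = 2 (w = 2 + 0 = 2)
V(o, W) = 2*W
t = -70 (t = 7*(-10) = -70)
(t + V(22, 14))*(91 + (w*8 - 1)) = (-70 + 2*14)*(91 + (2*8 - 1)) = (-70 + 28)*(91 + (16 - 1)) = -42*(91 + 15) = -42*106 = -4452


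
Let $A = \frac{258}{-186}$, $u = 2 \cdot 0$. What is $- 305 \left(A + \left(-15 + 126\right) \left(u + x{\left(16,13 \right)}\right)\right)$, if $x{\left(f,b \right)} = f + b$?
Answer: $- \frac{30422530}{31} \approx -9.8137 \cdot 10^{5}$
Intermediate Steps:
$u = 0$
$x{\left(f,b \right)} = b + f$
$A = - \frac{43}{31}$ ($A = 258 \left(- \frac{1}{186}\right) = - \frac{43}{31} \approx -1.3871$)
$- 305 \left(A + \left(-15 + 126\right) \left(u + x{\left(16,13 \right)}\right)\right) = - 305 \left(- \frac{43}{31} + \left(-15 + 126\right) \left(0 + \left(13 + 16\right)\right)\right) = - 305 \left(- \frac{43}{31} + 111 \left(0 + 29\right)\right) = - 305 \left(- \frac{43}{31} + 111 \cdot 29\right) = - 305 \left(- \frac{43}{31} + 3219\right) = \left(-305\right) \frac{99746}{31} = - \frac{30422530}{31}$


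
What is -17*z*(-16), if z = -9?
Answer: -2448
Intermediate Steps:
-17*z*(-16) = -17*(-9)*(-16) = 153*(-16) = -2448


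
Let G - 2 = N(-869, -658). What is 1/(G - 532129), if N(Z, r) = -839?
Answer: -1/532966 ≈ -1.8763e-6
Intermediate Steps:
G = -837 (G = 2 - 839 = -837)
1/(G - 532129) = 1/(-837 - 532129) = 1/(-532966) = -1/532966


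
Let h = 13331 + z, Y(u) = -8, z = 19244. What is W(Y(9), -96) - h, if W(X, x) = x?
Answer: -32671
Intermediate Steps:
h = 32575 (h = 13331 + 19244 = 32575)
W(Y(9), -96) - h = -96 - 1*32575 = -96 - 32575 = -32671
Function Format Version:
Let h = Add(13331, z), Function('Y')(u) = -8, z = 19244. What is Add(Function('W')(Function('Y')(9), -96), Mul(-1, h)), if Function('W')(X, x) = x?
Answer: -32671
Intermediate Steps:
h = 32575 (h = Add(13331, 19244) = 32575)
Add(Function('W')(Function('Y')(9), -96), Mul(-1, h)) = Add(-96, Mul(-1, 32575)) = Add(-96, -32575) = -32671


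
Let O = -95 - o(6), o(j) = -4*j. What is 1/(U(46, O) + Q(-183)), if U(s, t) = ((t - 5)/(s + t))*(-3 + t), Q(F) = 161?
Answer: -25/1599 ≈ -0.015635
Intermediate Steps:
O = -71 (O = -95 - (-4)*6 = -95 - 1*(-24) = -95 + 24 = -71)
U(s, t) = (-5 + t)*(-3 + t)/(s + t) (U(s, t) = ((-5 + t)/(s + t))*(-3 + t) = (-5 + t)*(-3 + t)/(s + t))
1/(U(46, O) + Q(-183)) = 1/((15 + (-71)² - 8*(-71))/(46 - 71) + 161) = 1/((15 + 5041 + 568)/(-25) + 161) = 1/(-1/25*5624 + 161) = 1/(-5624/25 + 161) = 1/(-1599/25) = -25/1599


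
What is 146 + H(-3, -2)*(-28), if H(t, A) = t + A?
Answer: 286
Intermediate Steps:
H(t, A) = A + t
146 + H(-3, -2)*(-28) = 146 + (-2 - 3)*(-28) = 146 - 5*(-28) = 146 + 140 = 286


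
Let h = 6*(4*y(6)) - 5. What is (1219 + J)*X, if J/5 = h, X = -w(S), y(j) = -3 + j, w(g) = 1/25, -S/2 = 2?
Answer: -1554/25 ≈ -62.160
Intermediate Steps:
S = -4 (S = -2*2 = -4)
w(g) = 1/25
h = 67 (h = 6*(4*(-3 + 6)) - 5 = 6*(4*3) - 5 = 6*12 - 5 = 72 - 5 = 67)
X = -1/25 (X = -1*1/25 = -1/25 ≈ -0.040000)
J = 335 (J = 5*67 = 335)
(1219 + J)*X = (1219 + 335)*(-1/25) = 1554*(-1/25) = -1554/25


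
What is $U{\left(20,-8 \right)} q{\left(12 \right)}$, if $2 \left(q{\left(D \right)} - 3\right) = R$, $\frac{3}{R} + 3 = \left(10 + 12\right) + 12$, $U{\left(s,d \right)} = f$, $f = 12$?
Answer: $\frac{1134}{31} \approx 36.581$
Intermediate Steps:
$U{\left(s,d \right)} = 12$
$R = \frac{3}{31}$ ($R = \frac{3}{-3 + \left(\left(10 + 12\right) + 12\right)} = \frac{3}{-3 + \left(22 + 12\right)} = \frac{3}{-3 + 34} = \frac{3}{31} \approx 0.096774$)
$q{\left(D \right)} = \frac{189}{62}$ ($q{\left(D \right)} = 3 + \frac{1}{2} \cdot \frac{3}{31} = 3 + \frac{3}{62} = \frac{189}{62}$)
$U{\left(20,-8 \right)} q{\left(12 \right)} = 12 \cdot \frac{189}{62} = \frac{1134}{31}$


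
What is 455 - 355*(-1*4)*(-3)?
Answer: -3805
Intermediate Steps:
455 - 355*(-1*4)*(-3) = 455 - (-1420)*(-3) = 455 - 355*12 = 455 - 4260 = -3805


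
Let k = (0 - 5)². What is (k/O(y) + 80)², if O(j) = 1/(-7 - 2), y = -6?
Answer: 21025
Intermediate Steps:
k = 25 (k = (-5)² = 25)
O(j) = -⅑ (O(j) = 1/(-9) = -⅑)
(k/O(y) + 80)² = (25/(-⅑) + 80)² = (25*(-9) + 80)² = (-225 + 80)² = (-145)² = 21025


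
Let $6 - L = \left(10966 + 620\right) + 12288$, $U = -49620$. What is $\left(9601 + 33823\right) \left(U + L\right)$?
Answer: $-3191142912$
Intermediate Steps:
$L = -23868$ ($L = 6 - \left(\left(10966 + 620\right) + 12288\right) = 6 - \left(11586 + 12288\right) = 6 - 23874 = -23868$)
$\left(9601 + 33823\right) \left(U + L\right) = \left(9601 + 33823\right) \left(-49620 - 23868\right) = 43424 \left(-73488\right) = -3191142912$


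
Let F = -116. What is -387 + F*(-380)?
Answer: 43693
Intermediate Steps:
-387 + F*(-380) = -387 - 116*(-380) = -387 + 44080 = 43693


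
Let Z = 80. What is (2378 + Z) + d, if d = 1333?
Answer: 3791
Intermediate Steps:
(2378 + Z) + d = (2378 + 80) + 1333 = 2458 + 1333 = 3791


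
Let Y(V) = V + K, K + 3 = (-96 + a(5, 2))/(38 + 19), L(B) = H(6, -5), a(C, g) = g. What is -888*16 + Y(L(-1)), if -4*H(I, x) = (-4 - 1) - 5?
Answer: -1619957/114 ≈ -14210.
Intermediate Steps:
H(I, x) = 5/2 (H(I, x) = -((-4 - 1) - 5)/4 = -(-5 - 5)/4 = -¼*(-10) = 5/2)
L(B) = 5/2
K = -265/57 (K = -3 + (-96 + 2)/(38 + 19) = -3 - 94/57 = -265/57 ≈ -4.6491)
Y(V) = -265/57 + V (Y(V) = V - 265/57 = -265/57 + V)
-888*16 + Y(L(-1)) = -888*16 + (-265/57 + 5/2) = -14208 - 245/114 = -1619957/114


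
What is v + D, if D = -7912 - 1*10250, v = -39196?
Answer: -57358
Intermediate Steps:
D = -18162 (D = -7912 - 10250 = -18162)
v + D = -39196 - 18162 = -57358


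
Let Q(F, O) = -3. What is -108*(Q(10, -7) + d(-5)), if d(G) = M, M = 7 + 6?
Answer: -1080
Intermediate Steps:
M = 13
d(G) = 13
-108*(Q(10, -7) + d(-5)) = -108*(-3 + 13) = -108*10 = -1080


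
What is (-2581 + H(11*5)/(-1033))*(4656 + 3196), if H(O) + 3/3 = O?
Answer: -20935214404/1033 ≈ -2.0266e+7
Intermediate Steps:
H(O) = -1 + O
(-2581 + H(11*5)/(-1033))*(4656 + 3196) = (-2581 + (-1 + 11*5)/(-1033))*(4656 + 3196) = (-2581 + (-1 + 55)*(-1/1033))*7852 = (-2581 + 54*(-1/1033))*7852 = (-2581 - 54/1033)*7852 = -2666227/1033*7852 = -20935214404/1033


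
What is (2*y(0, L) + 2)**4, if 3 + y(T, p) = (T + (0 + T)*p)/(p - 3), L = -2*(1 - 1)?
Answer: 256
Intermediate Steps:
L = 0 (L = -2*0 = 0)
y(T, p) = -3 + (T + T*p)/(-3 + p) (y(T, p) = -3 + (T + (0 + T)*p)/(p - 3) = -3 + (T + T*p)/(-3 + p))
(2*y(0, L) + 2)**4 = (2*((9 + 0 - 3*0 + 0*0)/(-3 + 0)) + 2)**4 = (2*((9 + 0 + 0 + 0)/(-3)) + 2)**4 = (2*(-1/3*9) + 2)**4 = (2*(-3) + 2)**4 = (-6 + 2)**4 = (-4)**4 = 256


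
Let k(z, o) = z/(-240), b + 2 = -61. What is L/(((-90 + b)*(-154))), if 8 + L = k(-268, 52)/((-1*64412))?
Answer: -30917827/91060532640 ≈ -0.00033953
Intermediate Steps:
b = -63 (b = -2 - 61 = -63)
k(z, o) = -z/240 (k(z, o) = z*(-1/240) = -z/240)
L = -30917827/3864720 (L = -8 + (-1/240*(-268))/((-1*64412)) = -8 + (67/60)/(-64412) = -8 + (67/60)*(-1/64412) = -8 - 67/3864720 = -30917827/3864720 ≈ -8.0000)
L/(((-90 + b)*(-154))) = -30917827*(-1/(154*(-90 - 63)))/3864720 = -30917827/(3864720*((-153*(-154)))) = -30917827/3864720/23562 = -30917827/3864720*1/23562 = -30917827/91060532640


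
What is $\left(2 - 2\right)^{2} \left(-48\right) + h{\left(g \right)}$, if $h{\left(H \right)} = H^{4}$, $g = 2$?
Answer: $16$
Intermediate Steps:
$\left(2 - 2\right)^{2} \left(-48\right) + h{\left(g \right)} = \left(2 - 2\right)^{2} \left(-48\right) + 2^{4} = 0^{2} \left(-48\right) + 16 = 0 \left(-48\right) + 16 = 0 + 16 = 16$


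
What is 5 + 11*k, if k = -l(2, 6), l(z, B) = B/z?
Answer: -28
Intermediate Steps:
k = -3 (k = -6/2 = -1*3 = -3)
5 + 11*k = 5 + 11*(-3) = 5 - 33 = -28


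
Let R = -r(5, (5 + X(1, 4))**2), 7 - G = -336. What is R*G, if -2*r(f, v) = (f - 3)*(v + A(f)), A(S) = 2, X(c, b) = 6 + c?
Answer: 50078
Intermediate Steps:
G = 343 (G = 7 - 1*(-336) = 7 + 336 = 343)
r(f, v) = -(-3 + f)*(2 + v)/2 (r(f, v) = -(f - 3)*(v + 2)/2 = -(-3 + f)*(2 + v)/2)
R = 146 (R = -(3 - 1*5 + 3*(5 + (6 + 1))**2/2 - 1/2*5*(5 + (6 + 1))**2) = -(3 - 5 + 3*(5 + 7)**2/2 - 1/2*5*(5 + 7)**2) = -(3 - 5 + (3/2)*12**2 - 1/2*5*12**2) = -(3 - 5 + (3/2)*144 - 1/2*5*144) = -(3 - 5 + 216 - 360) = -1*(-146) = 146)
R*G = 146*343 = 50078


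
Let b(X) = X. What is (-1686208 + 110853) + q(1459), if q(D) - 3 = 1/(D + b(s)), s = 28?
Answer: -2342548423/1487 ≈ -1.5754e+6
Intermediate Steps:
q(D) = 3 + 1/(28 + D) (q(D) = 3 + 1/(D + 28) = 3 + 1/(28 + D))
(-1686208 + 110853) + q(1459) = (-1686208 + 110853) + (85 + 3*1459)/(28 + 1459) = -1575355 + (85 + 4377)/1487 = -1575355 + (1/1487)*4462 = -1575355 + 4462/1487 = -2342548423/1487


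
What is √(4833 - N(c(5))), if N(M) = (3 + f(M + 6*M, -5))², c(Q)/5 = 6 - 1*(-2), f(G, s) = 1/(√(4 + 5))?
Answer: √43397/3 ≈ 69.440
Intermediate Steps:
f(G, s) = ⅓ (f(G, s) = 1/(√9) = 1/3 = ⅓)
c(Q) = 40 (c(Q) = 5*(6 - 1*(-2)) = 5*(6 + 2) = 5*8 = 40)
N(M) = 100/9 (N(M) = (3 + ⅓)² = (10/3)² = 100/9)
√(4833 - N(c(5))) = √(4833 - 1*100/9) = √(4833 - 100/9) = √(43397/9) = √43397/3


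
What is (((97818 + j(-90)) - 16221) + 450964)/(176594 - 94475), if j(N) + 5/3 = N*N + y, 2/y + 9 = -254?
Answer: 426580208/64791891 ≈ 6.5839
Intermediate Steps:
y = -2/263 (y = 2/(-9 - 254) = 2/(-263) = 2*(-1/263) = -2/263 ≈ -0.0076046)
j(N) = -1321/789 + N**2 (j(N) = -5/3 + (N*N - 2/263) = -5/3 + (N**2 - 2/263) = -5/3 + (-2/263 + N**2) = -1321/789 + N**2)
(((97818 + j(-90)) - 16221) + 450964)/(176594 - 94475) = (((97818 + (-1321/789 + (-90)**2)) - 16221) + 450964)/(176594 - 94475) = (((97818 + (-1321/789 + 8100)) - 16221) + 450964)/82119 = (((97818 + 6389579/789) - 16221) + 450964)*(1/82119) = ((83567981/789 - 16221) + 450964)*(1/82119) = (70769612/789 + 450964)*(1/82119) = (426580208/789)*(1/82119) = 426580208/64791891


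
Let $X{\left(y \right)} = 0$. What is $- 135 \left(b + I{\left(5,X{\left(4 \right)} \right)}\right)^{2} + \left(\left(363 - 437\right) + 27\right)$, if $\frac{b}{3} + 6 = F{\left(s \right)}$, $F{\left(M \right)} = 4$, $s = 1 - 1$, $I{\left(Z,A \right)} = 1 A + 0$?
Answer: $-4907$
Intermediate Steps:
$I{\left(Z,A \right)} = A$ ($I{\left(Z,A \right)} = A + 0 = A$)
$s = 0$ ($s = 1 - 1 = 0$)
$b = -6$ ($b = -18 + 3 \cdot 4 = -18 + 12 = -6$)
$- 135 \left(b + I{\left(5,X{\left(4 \right)} \right)}\right)^{2} + \left(\left(363 - 437\right) + 27\right) = - 135 \left(-6 + 0\right)^{2} + \left(\left(363 - 437\right) + 27\right) = - 135 \left(-6\right)^{2} + \left(-74 + 27\right) = \left(-135\right) 36 - 47 = -4860 - 47 = -4907$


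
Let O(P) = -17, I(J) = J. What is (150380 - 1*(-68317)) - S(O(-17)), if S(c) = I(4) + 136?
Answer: 218557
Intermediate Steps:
S(c) = 140 (S(c) = 4 + 136 = 140)
(150380 - 1*(-68317)) - S(O(-17)) = (150380 - 1*(-68317)) - 1*140 = (150380 + 68317) - 140 = 218697 - 140 = 218557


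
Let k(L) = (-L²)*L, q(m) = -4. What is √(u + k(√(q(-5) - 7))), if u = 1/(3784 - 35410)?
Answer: √(-3514 + 1222471404*I*√11)/10542 ≈ 4.271 + 4.271*I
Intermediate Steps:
k(L) = -L³
u = -1/31626 (u = 1/(-31626) = -1/31626 ≈ -3.1620e-5)
√(u + k(√(q(-5) - 7))) = √(-1/31626 - (√(-4 - 7))³) = √(-1/31626 - (√(-11))³) = √(-1/31626 - (I*√11)³) = √(-1/31626 - (-11)*I*√11) = √(-1/31626 + 11*I*√11)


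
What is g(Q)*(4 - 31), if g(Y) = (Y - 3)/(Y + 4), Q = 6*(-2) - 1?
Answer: -48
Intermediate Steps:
Q = -13 (Q = -12 - 1 = -13)
g(Y) = (-3 + Y)/(4 + Y)
g(Q)*(4 - 31) = ((-3 - 13)/(4 - 13))*(4 - 31) = (-16/(-9))*(-27) = -1/9*(-16)*(-27) = (16/9)*(-27) = -48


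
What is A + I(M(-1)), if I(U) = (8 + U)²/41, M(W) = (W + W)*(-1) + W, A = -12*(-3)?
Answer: 1557/41 ≈ 37.976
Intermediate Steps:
A = 36
M(W) = -W (M(W) = (2*W)*(-1) + W = -2*W + W = -W)
I(U) = (8 + U)²/41 (I(U) = (8 + U)²*(1/41) = (8 + U)²/41)
A + I(M(-1)) = 36 + (8 - 1*(-1))²/41 = 36 + (8 + 1)²/41 = 36 + (1/41)*9² = 36 + (1/41)*81 = 36 + 81/41 = 1557/41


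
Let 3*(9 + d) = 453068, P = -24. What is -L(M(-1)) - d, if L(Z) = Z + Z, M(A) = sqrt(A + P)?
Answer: -453041/3 - 10*I ≈ -1.5101e+5 - 10.0*I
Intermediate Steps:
M(A) = sqrt(-24 + A) (M(A) = sqrt(A - 24) = sqrt(-24 + A))
L(Z) = 2*Z
d = 453041/3 (d = -9 + (1/3)*453068 = -9 + 453068/3 = 453041/3 ≈ 1.5101e+5)
-L(M(-1)) - d = -2*sqrt(-24 - 1) - 1*453041/3 = -2*sqrt(-25) - 453041/3 = -2*5*I - 453041/3 = -10*I - 453041/3 = -453041/3 - 10*I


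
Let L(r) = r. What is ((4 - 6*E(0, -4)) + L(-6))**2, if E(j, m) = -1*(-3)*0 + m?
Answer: 484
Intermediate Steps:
E(j, m) = m (E(j, m) = 3*0 + m = 0 + m = m)
((4 - 6*E(0, -4)) + L(-6))**2 = ((4 - 6*(-4)) - 6)**2 = ((4 + 24) - 6)**2 = (28 - 6)**2 = 22**2 = 484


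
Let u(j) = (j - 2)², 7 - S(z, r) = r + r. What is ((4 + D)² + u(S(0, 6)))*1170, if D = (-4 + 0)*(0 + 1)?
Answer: 57330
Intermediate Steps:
D = -4 (D = -4*1 = -4)
S(z, r) = 7 - 2*r (S(z, r) = 7 - (r + r) = 7 - 2*r)
u(j) = (-2 + j)²
((4 + D)² + u(S(0, 6)))*1170 = ((4 - 4)² + (-2 + (7 - 2*6))²)*1170 = (0² + (-2 + (7 - 12))²)*1170 = (0 + (-2 - 5)²)*1170 = (0 + (-7)²)*1170 = (0 + 49)*1170 = 49*1170 = 57330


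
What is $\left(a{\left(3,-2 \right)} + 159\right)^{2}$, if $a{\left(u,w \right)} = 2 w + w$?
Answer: $23409$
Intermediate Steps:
$a{\left(u,w \right)} = 3 w$
$\left(a{\left(3,-2 \right)} + 159\right)^{2} = \left(3 \left(-2\right) + 159\right)^{2} = \left(-6 + 159\right)^{2} = 153^{2} = 23409$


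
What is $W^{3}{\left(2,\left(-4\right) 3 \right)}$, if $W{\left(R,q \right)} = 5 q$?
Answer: $-216000$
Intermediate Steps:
$W^{3}{\left(2,\left(-4\right) 3 \right)} = \left(5 \left(\left(-4\right) 3\right)\right)^{3} = \left(5 \left(-12\right)\right)^{3} = \left(-60\right)^{3} = -216000$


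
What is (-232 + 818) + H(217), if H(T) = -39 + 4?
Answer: 551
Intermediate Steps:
H(T) = -35
(-232 + 818) + H(217) = (-232 + 818) - 35 = 586 - 35 = 551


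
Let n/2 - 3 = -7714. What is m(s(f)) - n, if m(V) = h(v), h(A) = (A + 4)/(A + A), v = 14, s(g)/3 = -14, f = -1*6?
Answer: 215917/14 ≈ 15423.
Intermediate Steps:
f = -6
s(g) = -42 (s(g) = 3*(-14) = -42)
n = -15422 (n = 6 + 2*(-7714) = 6 - 15428 = -15422)
h(A) = (4 + A)/(2*A) (h(A) = (4 + A)/((2*A)) = (4 + A)*(1/(2*A)) = (4 + A)/(2*A))
m(V) = 9/14 (m(V) = (½)*(4 + 14)/14 = (½)*(1/14)*18 = 9/14)
m(s(f)) - n = 9/14 - 1*(-15422) = 9/14 + 15422 = 215917/14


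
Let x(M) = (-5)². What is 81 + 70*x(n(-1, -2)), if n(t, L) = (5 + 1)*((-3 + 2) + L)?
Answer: 1831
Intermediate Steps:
n(t, L) = -6 + 6*L (n(t, L) = 6*(-1 + L) = -6 + 6*L)
x(M) = 25
81 + 70*x(n(-1, -2)) = 81 + 70*25 = 81 + 1750 = 1831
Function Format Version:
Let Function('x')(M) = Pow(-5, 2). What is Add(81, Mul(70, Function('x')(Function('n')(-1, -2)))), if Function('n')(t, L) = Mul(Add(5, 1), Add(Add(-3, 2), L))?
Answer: 1831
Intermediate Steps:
Function('n')(t, L) = Add(-6, Mul(6, L)) (Function('n')(t, L) = Mul(6, Add(-1, L)) = Add(-6, Mul(6, L)))
Function('x')(M) = 25
Add(81, Mul(70, Function('x')(Function('n')(-1, -2)))) = Add(81, Mul(70, 25)) = Add(81, 1750) = 1831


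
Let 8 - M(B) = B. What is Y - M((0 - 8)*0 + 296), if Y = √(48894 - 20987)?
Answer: 288 + √27907 ≈ 455.05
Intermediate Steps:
Y = √27907 ≈ 167.05
M(B) = 8 - B
Y - M((0 - 8)*0 + 296) = √27907 - (8 - ((0 - 8)*0 + 296)) = √27907 - (8 - (-8*0 + 296)) = √27907 - (8 - (0 + 296)) = √27907 - (8 - 1*296) = √27907 - (8 - 296) = √27907 - 1*(-288) = √27907 + 288 = 288 + √27907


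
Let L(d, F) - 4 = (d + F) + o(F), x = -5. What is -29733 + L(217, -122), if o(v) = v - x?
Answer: -29751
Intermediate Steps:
o(v) = 5 + v (o(v) = v - 1*(-5) = v + 5 = 5 + v)
L(d, F) = 9 + d + 2*F (L(d, F) = 4 + ((d + F) + (5 + F)) = 4 + ((F + d) + (5 + F)) = 4 + (5 + d + 2*F) = 9 + d + 2*F)
-29733 + L(217, -122) = -29733 + (9 + 217 + 2*(-122)) = -29733 + (9 + 217 - 244) = -29733 - 18 = -29751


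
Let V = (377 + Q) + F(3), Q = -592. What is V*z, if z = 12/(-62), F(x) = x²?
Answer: 1236/31 ≈ 39.871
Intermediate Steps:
z = -6/31 (z = 12*(-1/62) = -6/31 ≈ -0.19355)
V = -206 (V = (377 - 592) + 3² = -215 + 9 = -206)
V*z = -206*(-6/31) = 1236/31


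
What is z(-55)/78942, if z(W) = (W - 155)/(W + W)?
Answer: 7/289454 ≈ 2.4183e-5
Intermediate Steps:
z(W) = (-155 + W)/(2*W) (z(W) = (-155 + W)/((2*W)) = (-155 + W)*(1/(2*W)) = (-155 + W)/(2*W))
z(-55)/78942 = ((½)*(-155 - 55)/(-55))/78942 = ((½)*(-1/55)*(-210))*(1/78942) = (21/11)*(1/78942) = 7/289454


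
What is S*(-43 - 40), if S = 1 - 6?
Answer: 415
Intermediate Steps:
S = -5
S*(-43 - 40) = -5*(-43 - 40) = -5*(-83) = 415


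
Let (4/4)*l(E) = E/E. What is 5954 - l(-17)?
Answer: 5953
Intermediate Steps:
l(E) = 1 (l(E) = E/E = 1)
5954 - l(-17) = 5954 - 1*1 = 5954 - 1 = 5953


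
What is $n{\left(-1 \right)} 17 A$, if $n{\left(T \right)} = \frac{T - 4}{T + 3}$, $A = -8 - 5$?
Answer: $\frac{1105}{2} \approx 552.5$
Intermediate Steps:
$A = -13$ ($A = -8 - 5 = -13$)
$n{\left(T \right)} = \frac{-4 + T}{3 + T}$
$n{\left(-1 \right)} 17 A = \frac{-4 - 1}{3 - 1} \cdot 17 \left(-13\right) = \frac{1}{2} \left(-5\right) 17 \left(-13\right) = \left(- \frac{5}{2}\right) 17 \left(-13\right) = \left(- \frac{85}{2}\right) \left(-13\right) = \frac{1105}{2}$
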